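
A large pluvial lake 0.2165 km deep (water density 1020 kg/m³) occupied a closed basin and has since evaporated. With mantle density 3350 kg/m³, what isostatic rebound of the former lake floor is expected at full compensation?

u = d ρ_w/ρ_m = 0.2165 km × 1020/3350 = 0.0659 km.

0.0659 km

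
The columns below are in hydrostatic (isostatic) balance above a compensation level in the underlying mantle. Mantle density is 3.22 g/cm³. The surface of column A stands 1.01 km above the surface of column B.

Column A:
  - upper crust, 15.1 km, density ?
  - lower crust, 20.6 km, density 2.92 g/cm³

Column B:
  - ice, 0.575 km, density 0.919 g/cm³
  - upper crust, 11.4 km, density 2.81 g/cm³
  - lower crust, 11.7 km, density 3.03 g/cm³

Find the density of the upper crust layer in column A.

Take the compensation level at the base of the deeper column (depth z_c below the surface of column A) and equate Σ ρ_i t_i down to z_c; mantle fills any gap and the z_c terms cancel.
Column A: 15.1×ρ + 20.6×2.92 + (z_c − 35.7)×3.22
Column B: 1.01×0 + 0.575×0.919 + 11.4×2.81 + 11.7×3.03 + (z_c − 1.01 − 23.675)×3.22
The z_c×3.22 term appears on both sides and cancels. Collect the known terms of each column as K = Σ(ρt)_known − 3.22 × (depth of known layers): K_A = 60.152 − 3.22×35.7 = −54.802; K_B = 68.013425 − 3.22×(1.01 + 23.675) = −11.472275.
Balance: K_A + 15.1×ρ = K_B, so ρ = (K_B − K_A)/15.1 = 43.3297/15.1 = 2.87 g/cm³.

2.87 g/cm³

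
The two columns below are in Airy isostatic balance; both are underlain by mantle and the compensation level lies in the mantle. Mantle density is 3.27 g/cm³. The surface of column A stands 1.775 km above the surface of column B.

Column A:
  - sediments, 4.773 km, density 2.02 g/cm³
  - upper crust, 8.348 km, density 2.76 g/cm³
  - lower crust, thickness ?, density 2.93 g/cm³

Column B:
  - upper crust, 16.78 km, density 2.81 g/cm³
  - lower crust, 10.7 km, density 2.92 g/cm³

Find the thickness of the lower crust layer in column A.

Take the compensation level at the base of the deeper column (depth z_c below the surface of column A) and equate Σ ρ_i t_i down to z_c; mantle fills any gap and the z_c terms cancel.
Column A: 4.773×2.02 + 8.348×2.76 + x×2.93 + (z_c − 13.121 − x)×3.27
Column B: 1.775×0 + 16.78×2.81 + 10.7×2.92 + (z_c − 1.775 − 27.48)×3.27
The z_c×3.27 term appears on both sides and cancels. Collect the known terms of each column as K = Σ(ρt)_known − 3.27 × (depth of known layers): K_A = 32.68194 − 3.27×13.121 = −10.22373; K_B = 78.3958 − 3.27×(1.775 + 27.48) = −17.26805.
Balance: K_A − x×(3.27 − 2.93) = K_B, so x = (K_A − K_B)/(3.27 − 2.93) = 7.04432/0.34 = 20.7 km.

20.7 km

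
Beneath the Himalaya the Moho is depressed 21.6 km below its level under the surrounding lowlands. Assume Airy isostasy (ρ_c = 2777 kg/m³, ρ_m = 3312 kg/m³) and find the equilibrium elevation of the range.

By Archimedes' principle applied to the lithosphere: ρ_c h = (ρ_m − ρ_c) r.
h = r (ρ_m − ρ_c) / ρ_c = 21.6 km × (3312 − 2777) / 2777 = 4.16 km.

4.16 km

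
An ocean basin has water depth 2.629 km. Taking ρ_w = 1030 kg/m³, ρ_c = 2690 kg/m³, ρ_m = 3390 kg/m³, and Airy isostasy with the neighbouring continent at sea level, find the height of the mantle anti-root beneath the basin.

6.23 km

Equating mass per unit area of the two columns: replacing crust with seawater at the top is compensated by replacing crust with mantle at the base: d (ρ_c − ρ_w) = a (ρ_m − ρ_c).
a = d (ρ_c − ρ_w)/(ρ_m − ρ_c) = 2.629 km × 1660/700 = 6.23 km.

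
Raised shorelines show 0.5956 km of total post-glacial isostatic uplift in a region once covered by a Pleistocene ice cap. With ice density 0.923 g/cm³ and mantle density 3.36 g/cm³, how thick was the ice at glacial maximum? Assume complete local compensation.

u = t ρ_ice/ρ_m → t = u ρ_m/ρ_ice = 0.5956 km × 3.36/0.923 = 2.17 km.

2.17 km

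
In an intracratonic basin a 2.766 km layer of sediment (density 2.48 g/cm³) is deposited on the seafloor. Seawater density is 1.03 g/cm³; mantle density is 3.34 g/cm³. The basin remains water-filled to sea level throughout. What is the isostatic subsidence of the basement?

1.74 km

Submarine loading: the sediment displaces seawater, and the subsidence is in turn flooded, so s (ρ_m − ρ_w) = t (ρ_sed − ρ_w).
s = 2.766 km × (2.48 − 1.03) / (3.34 − 1.03) = 1.74 km.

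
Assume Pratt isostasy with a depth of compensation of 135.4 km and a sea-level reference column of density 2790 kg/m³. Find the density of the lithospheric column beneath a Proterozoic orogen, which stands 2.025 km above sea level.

Pratt balance: ρ_ref D = ρ (D + h).
ρ = ρ_ref D/(D + h) = 2790 × 135.4 km/(135.4 km + 2.025 km) = 2750 kg/m³.

2750 kg/m³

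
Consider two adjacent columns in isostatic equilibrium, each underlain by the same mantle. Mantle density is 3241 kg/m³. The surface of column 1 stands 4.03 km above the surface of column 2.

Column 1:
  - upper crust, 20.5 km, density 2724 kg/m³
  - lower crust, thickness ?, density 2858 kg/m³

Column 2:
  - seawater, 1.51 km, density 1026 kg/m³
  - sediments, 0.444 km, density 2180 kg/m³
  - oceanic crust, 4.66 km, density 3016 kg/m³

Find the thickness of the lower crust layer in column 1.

19.1 km

Take the compensation level at the base of the deeper column (depth z_c below the surface of column 1) and equate Σ ρ_i t_i down to z_c; mantle fills any gap and the z_c terms cancel.
Column 1: 20.5×2724 + x×2858 + (z_c − 20.5 − x)×3241
Column 2: 4.03×0 + 1.51×1026 + 0.444×2180 + 4.66×3016 + (z_c − 4.03 − 6.614)×3241
The z_c×3241 term appears on both sides and cancels. Collect the known terms of each column as K = Σ(ρt)_known − 3241 × (depth of known layers): K_1 = 55842 − 3241×20.5 = −10598.5; K_2 = 16571.74 − 3241×(4.03 + 6.614) = −17925.464.
Balance: K_1 − x×(3241 − 2858) = K_2, so x = (K_1 − K_2)/(3241 − 2858) = 7326.96/383 = 19.1 km.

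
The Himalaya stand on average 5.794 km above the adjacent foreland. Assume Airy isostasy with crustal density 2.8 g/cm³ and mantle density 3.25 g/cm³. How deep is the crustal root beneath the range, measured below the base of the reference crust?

In Airy isostatic equilibrium: the weight of the topography is balanced by the buoyancy of the root, ρ_c h = (ρ_m − ρ_c) r.
r = h · ρ_c / (ρ_m − ρ_c) = 5.794 km × 2.8 / (3.25 − 2.8) = 36.1 km.

36.1 km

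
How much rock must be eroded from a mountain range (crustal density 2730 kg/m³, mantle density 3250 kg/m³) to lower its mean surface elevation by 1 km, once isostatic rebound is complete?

6.25 km

Net drop Δ = e − u = e − e ρ_c/ρ_m = e (ρ_m − ρ_c)/ρ_m.
e = Δ ρ_m/(ρ_m − ρ_c) = 1 km × 3250/520 = 6.25 km.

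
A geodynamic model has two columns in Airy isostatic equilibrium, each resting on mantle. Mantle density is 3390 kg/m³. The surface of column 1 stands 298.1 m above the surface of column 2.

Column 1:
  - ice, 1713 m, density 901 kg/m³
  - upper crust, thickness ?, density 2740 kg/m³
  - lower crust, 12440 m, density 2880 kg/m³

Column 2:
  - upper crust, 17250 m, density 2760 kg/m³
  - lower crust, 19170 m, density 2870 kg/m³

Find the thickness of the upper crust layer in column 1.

Take the compensation level at the base of the deeper column (depth z_c below the surface of column 1) and equate Σ ρ_i t_i down to z_c; mantle fills any gap and the z_c terms cancel.
Column 1: 1713×901 + x×2740 + 12440×2880 + (z_c − 14153 − x)×3390
Column 2: 298.1×0 + 17250×2760 + 19170×2870 + (z_c − 298.1 − 36420)×3390
The z_c×3390 term appears on both sides and cancels. Collect the known terms of each column as K = Σ(ρt)_known − 3390 × (depth of known layers): K_1 = 37370613 − 3390×14153 = −10608057; K_2 = 102627900 − 3390×(298.1 + 36420) = −21846459.
Balance: K_1 − x×(3390 − 2740) = K_2, so x = (K_1 − K_2)/(3390 − 2740) = 11238400/650 = 17300 m.

17300 m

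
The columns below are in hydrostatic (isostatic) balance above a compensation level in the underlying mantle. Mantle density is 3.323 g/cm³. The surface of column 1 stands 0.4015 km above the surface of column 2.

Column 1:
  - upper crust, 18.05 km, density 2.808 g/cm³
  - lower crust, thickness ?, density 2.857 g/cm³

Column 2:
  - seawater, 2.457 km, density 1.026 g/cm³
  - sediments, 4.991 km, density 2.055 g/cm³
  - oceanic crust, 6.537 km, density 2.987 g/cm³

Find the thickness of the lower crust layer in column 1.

Take the compensation level at the base of the deeper column (depth z_c below the surface of column 1) and equate Σ ρ_i t_i down to z_c; mantle fills any gap and the z_c terms cancel.
Column 1: 18.05×2.808 + x×2.857 + (z_c − 18.05 − x)×3.323
Column 2: 0.4015×0 + 2.457×1.026 + 4.991×2.055 + 6.537×2.987 + (z_c − 0.4015 − 13.985)×3.323
The z_c×3.323 term appears on both sides and cancels. Collect the known terms of each column as K = Σ(ρt)_known − 3.323 × (depth of known layers): K_1 = 50.6844 − 3.323×18.05 = −9.29575; K_2 = 32.303406 − 3.323×(0.4015 + 13.985) = −15.5029335.
Balance: K_1 − x×(3.323 − 2.857) = K_2, so x = (K_1 − K_2)/(3.323 − 2.857) = 6.20718/0.466 = 13.3 km.

13.3 km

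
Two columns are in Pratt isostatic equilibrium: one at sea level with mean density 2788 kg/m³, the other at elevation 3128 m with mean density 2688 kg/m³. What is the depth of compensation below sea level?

84100 m

ρ_ref D = ρ (D + h) → D (ρ_ref − ρ) = ρ h.
D = ρ h/(ρ_ref − ρ) = 2688 × 3128 m/(2788 − 2688) = 84100 m.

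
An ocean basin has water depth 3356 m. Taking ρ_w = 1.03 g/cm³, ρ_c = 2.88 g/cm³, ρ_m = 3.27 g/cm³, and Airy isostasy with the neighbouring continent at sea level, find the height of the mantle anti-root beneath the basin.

In Airy isostatic equilibrium: replacing crust with seawater at the top is compensated by replacing crust with mantle at the base: d (ρ_c − ρ_w) = a (ρ_m − ρ_c).
a = d (ρ_c − ρ_w)/(ρ_m − ρ_c) = 3356 m × 1.85/0.39 = 15900 m.

15900 m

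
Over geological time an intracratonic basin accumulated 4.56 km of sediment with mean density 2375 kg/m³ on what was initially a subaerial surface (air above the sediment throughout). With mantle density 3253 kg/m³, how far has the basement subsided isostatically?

Subaerial load: s = t ρ_sed / ρ_m = 4.56 km × 2375/3253 = 3.33 km.

3.33 km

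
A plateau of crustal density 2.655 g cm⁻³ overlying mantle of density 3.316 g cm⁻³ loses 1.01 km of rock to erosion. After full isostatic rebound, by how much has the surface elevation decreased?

Rebound u = e ρ_c/ρ_m = 1.01 km × 2.655/3.316 = 0.8087 km.
Net surface drop = e − u = 1.01 km − 0.8087 km = e (ρ_m − ρ_c)/ρ_m = 0.201 km.

0.201 km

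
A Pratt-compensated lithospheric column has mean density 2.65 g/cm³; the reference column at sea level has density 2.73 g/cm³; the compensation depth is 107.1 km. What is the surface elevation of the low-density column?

ρ_ref D = ρ (D + h) → h = D (ρ_ref − ρ)/ρ.
h = 107.1 km × (2.73 − 2.65)/2.65 = 3.23 km.

3.23 km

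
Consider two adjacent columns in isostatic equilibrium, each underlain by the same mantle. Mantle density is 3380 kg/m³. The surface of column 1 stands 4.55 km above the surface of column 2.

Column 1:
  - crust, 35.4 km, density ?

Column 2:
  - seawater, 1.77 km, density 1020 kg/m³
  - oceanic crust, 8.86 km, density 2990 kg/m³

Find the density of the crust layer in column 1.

2730 kg/m³

Take the compensation level at the base of the deeper column (depth z_c below the surface of column 1) and equate Σ ρ_i t_i down to z_c; mantle fills any gap and the z_c terms cancel.
Column 1: 35.4×ρ + (z_c − 35.4)×3380
Column 2: 4.55×0 + 1.77×1020 + 8.86×2990 + (z_c − 4.55 − 10.63)×3380
The z_c×3380 term appears on both sides and cancels. Collect the known terms of each column as K = Σ(ρt)_known − 3380 × (depth of known layers): K_1 = 0 − 3380×35.4 = −119652; K_2 = 28296.8 − 3380×(4.55 + 10.63) = −23011.6.
Balance: K_1 + 35.4×ρ = K_2, so ρ = (K_2 − K_1)/35.4 = 96640.4/35.4 = 2730 kg/m³.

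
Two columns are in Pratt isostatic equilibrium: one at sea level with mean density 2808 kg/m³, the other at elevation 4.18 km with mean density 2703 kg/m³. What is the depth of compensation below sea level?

ρ_ref D = ρ (D + h) → D (ρ_ref − ρ) = ρ h.
D = ρ h/(ρ_ref − ρ) = 2703 × 4.18 km/(2808 − 2703) = 108 km.

108 km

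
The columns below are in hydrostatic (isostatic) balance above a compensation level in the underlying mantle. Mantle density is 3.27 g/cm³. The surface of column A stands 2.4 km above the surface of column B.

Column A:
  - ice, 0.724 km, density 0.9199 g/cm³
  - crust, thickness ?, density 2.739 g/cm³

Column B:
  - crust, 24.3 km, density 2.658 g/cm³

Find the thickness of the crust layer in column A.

Take the compensation level at the base of the deeper column (depth z_c below the surface of column A) and equate Σ ρ_i t_i down to z_c; mantle fills any gap and the z_c terms cancel.
Column A: 0.724×0.9199 + x×2.739 + (z_c − 0.724 − x)×3.27
Column B: 2.4×0 + 24.3×2.658 + (z_c − 2.4 − 24.3)×3.27
The z_c×3.27 term appears on both sides and cancels. Collect the known terms of each column as K = Σ(ρt)_known − 3.27 × (depth of known layers): K_A = 0.6660076 − 3.27×0.724 = −1.7014724; K_B = 64.5894 − 3.27×(2.4 + 24.3) = −22.7196.
Balance: K_A − x×(3.27 − 2.739) = K_B, so x = (K_A − K_B)/(3.27 − 2.739) = 21.0181/0.531 = 39.6 km.

39.6 km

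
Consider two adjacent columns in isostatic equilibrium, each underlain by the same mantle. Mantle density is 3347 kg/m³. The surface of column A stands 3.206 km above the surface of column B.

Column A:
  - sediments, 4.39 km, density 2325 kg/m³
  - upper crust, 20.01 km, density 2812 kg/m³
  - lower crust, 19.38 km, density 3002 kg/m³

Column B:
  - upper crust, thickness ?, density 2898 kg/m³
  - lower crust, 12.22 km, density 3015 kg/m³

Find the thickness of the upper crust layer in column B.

Take the compensation level at the base of the deeper column (depth z_c below the surface of column A) and equate Σ ρ_i t_i down to z_c; mantle fills any gap and the z_c terms cancel.
Column A: 4.39×2325 + 20.01×2812 + 19.38×3002 + (z_c − 43.78)×3347
Column B: 3.206×0 + x×2898 + 12.22×3015 + (z_c − 3.206 − 12.22 − x)×3347
The z_c×3347 term appears on both sides and cancels. Collect the known terms of each column as K = Σ(ρt)_known − 3347 × (depth of known layers): K_A = 124653.63 − 3347×43.78 = −21878.03; K_B = 36843.3 − 3347×(3.206 + 12.22) = −14787.522.
Balance: K_A = K_B − x×(3347 − 2898), so x = (K_B − K_A)/(3347 − 2898) = 7090.51/449 = 15.8 km.

15.8 km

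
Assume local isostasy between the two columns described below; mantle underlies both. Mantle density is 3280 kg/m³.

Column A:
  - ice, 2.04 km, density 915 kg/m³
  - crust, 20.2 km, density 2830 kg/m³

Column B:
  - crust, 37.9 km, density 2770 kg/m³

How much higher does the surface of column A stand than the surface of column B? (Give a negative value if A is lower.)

For any compensation level in the mantle, the mantle terms cancel and isostasy reduces to e = (Σt_A − Σt_B) − (Σ(ρt)_A − Σ(ρt)_B) / ρ_m.
Σt_A = 22.24 km; Σt_B = 37.9 km; Σ(ρt)_A = 59032.6; Σ(ρt)_B = 104983 (in km·kg/m³).
e = (22.24 − 37.9) − (59032.6 − 104983) / 3280 = −1.65 km.

−1.65 km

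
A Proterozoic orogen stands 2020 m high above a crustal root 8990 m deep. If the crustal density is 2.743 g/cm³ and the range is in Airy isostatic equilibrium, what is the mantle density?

Airy balance: ρ_c h = (ρ_m − ρ_c) r → ρ_m = ρ_c (1 + h/r).
ρ_m = 2.743 × (1 + 2020 m/8990 m) = 3.36 g/cm³.

3.36 g/cm³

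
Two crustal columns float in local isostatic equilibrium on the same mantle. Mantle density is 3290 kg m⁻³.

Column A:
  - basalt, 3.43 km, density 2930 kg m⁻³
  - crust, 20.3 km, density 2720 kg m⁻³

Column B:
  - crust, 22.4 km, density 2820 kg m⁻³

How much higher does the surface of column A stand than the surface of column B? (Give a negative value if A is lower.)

For any compensation level in the mantle, the mantle terms cancel and isostasy reduces to e = (Σt_A − Σt_B) − (Σ(ρt)_A − Σ(ρt)_B) / ρ_m.
Σt_A = 23.73 km; Σt_B = 22.4 km; Σ(ρt)_A = 65265.9; Σ(ρt)_B = 63168 (in km·kg m⁻³).
e = (23.73 − 22.4) − (65265.9 − 63168) / 3290 = 0.692 km.

0.692 km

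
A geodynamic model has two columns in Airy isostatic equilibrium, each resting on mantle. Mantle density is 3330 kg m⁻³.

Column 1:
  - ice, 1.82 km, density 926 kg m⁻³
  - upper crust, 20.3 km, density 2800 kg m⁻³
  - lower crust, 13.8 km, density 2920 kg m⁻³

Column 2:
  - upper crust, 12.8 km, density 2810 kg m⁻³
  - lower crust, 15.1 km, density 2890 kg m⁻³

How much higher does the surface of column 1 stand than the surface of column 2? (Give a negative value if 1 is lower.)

For any compensation level in the mantle, the mantle terms cancel and isostasy reduces to e = (Σt_1 − Σt_2) − (Σ(ρt)_1 − Σ(ρt)_2) / ρ_m.
Σt_1 = 35.92 km; Σt_2 = 27.9 km; Σ(ρt)_1 = 98821.32; Σ(ρt)_2 = 79607 (in km·kg m⁻³).
e = (35.92 − 27.9) − (98821.32 − 79607) / 3330 = 2.25 km.

2.25 km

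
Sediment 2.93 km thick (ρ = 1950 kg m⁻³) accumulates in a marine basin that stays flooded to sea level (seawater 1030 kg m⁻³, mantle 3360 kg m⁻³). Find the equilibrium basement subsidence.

1.16 km

Submarine loading: the sediment displaces seawater, and the subsidence is in turn flooded, so s (ρ_m − ρ_w) = t (ρ_sed − ρ_w).
s = 2.93 km × (1950 − 1030) / (3360 − 1030) = 1.16 km.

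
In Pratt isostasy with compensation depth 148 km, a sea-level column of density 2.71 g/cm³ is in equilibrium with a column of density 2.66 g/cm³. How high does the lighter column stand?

2.78 km

ρ_ref D = ρ (D + h) → h = D (ρ_ref − ρ)/ρ.
h = 148 km × (2.71 − 2.66)/2.66 = 2.78 km.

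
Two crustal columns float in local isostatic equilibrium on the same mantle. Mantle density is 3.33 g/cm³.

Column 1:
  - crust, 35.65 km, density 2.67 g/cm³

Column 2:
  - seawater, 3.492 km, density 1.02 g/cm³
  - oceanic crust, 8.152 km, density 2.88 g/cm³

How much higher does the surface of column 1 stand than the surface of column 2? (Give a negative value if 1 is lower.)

3.54 km

For any compensation level in the mantle, the mantle terms cancel and isostasy reduces to e = (Σt_1 − Σt_2) − (Σ(ρt)_1 − Σ(ρt)_2) / ρ_m.
Σt_1 = 35.65 km; Σt_2 = 11.644 km; Σ(ρt)_1 = 95.1855; Σ(ρt)_2 = 27.0396 (in km·g/cm³).
e = (35.65 − 11.644) − (95.1855 − 27.0396) / 3.33 = 3.54 km.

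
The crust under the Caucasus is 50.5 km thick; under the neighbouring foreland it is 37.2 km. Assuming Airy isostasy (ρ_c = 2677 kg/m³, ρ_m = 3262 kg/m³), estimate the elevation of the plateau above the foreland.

Excess crust Δ = 50.5 km − 37.2 km = 13.3 km, split between elevation h and root r with h + r = Δ.
Airy balance ρ_c h = (ρ_m − ρ_c) r gives r = h ρ_c/(ρ_m − ρ_c), so h (1 + ρ_c/(ρ_m − ρ_c)) = Δ, i.e. h = Δ (ρ_m − ρ_c)/ρ_m.
h = 13.3 km × 585/3262 = 2.39 km.

2.39 km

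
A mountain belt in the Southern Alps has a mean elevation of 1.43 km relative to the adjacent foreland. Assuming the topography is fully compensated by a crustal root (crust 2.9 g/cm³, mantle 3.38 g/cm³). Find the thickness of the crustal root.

For local isostatic compensation: the weight of the topography is balanced by the buoyancy of the root, ρ_c h = (ρ_m − ρ_c) r.
r = h · ρ_c / (ρ_m − ρ_c) = 1.43 km × 2.9 / (3.38 − 2.9) = 8.64 km.

8.64 km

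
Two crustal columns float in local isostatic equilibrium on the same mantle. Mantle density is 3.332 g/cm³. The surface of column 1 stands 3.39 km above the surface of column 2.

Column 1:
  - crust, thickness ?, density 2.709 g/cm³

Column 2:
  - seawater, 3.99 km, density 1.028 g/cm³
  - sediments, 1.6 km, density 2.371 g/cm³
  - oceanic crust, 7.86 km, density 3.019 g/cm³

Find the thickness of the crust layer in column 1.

39.3 km

Take the compensation level at the base of the deeper column (depth z_c below the surface of column 1) and equate Σ ρ_i t_i down to z_c; mantle fills any gap and the z_c terms cancel.
Column 1: x×2.709 + (z_c − 0 − x)×3.332
Column 2: 3.39×0 + 3.99×1.028 + 1.6×2.371 + 7.86×3.019 + (z_c − 3.39 − 13.45)×3.332
The z_c×3.332 term appears on both sides and cancels. Collect the known terms of each column as K = Σ(ρt)_known − 3.332 × (depth of known layers): K_1 = 0 − 3.332×0 = 0; K_2 = 31.62466 − 3.332×(3.39 + 13.45) = −24.48622.
Balance: K_1 − x×(3.332 − 2.709) = K_2, so x = (K_1 − K_2)/(3.332 − 2.709) = 24.4862/0.623 = 39.3 km.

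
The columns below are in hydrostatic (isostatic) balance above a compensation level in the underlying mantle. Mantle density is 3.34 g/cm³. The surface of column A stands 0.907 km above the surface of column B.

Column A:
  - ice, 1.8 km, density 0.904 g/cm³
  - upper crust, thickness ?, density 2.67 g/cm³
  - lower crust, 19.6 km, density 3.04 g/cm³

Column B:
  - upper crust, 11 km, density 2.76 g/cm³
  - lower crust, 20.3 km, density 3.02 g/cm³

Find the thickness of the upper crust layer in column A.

8.42 km

Take the compensation level at the base of the deeper column (depth z_c below the surface of column A) and equate Σ ρ_i t_i down to z_c; mantle fills any gap and the z_c terms cancel.
Column A: 1.8×0.904 + x×2.67 + 19.6×3.04 + (z_c − 21.4 − x)×3.34
Column B: 0.907×0 + 11×2.76 + 20.3×3.02 + (z_c − 0.907 − 31.3)×3.34
The z_c×3.34 term appears on both sides and cancels. Collect the known terms of each column as K = Σ(ρt)_known − 3.34 × (depth of known layers): K_A = 61.2112 − 3.34×21.4 = −10.2648; K_B = 91.666 − 3.34×(0.907 + 31.3) = −15.90538.
Balance: K_A − x×(3.34 − 2.67) = K_B, so x = (K_A − K_B)/(3.34 − 2.67) = 5.64058/0.67 = 8.42 km.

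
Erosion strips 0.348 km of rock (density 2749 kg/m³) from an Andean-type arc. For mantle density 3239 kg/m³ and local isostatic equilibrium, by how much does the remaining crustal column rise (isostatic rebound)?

0.295 km

Unloading: uplift u = e ρ_c/ρ_m = 0.348 km × 2749/3239 = 0.295 km.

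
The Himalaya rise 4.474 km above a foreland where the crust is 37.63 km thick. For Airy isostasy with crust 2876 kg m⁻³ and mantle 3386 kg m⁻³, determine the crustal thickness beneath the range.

67.3 km

Root depth r = h ρ_c / (ρ_m − ρ_c) = 4.474 km × 2876 / 510 = 25.23 km.
Total thickness = T + h + r = 37.63 km + 4.474 km + 25.23 km = 67.3 km.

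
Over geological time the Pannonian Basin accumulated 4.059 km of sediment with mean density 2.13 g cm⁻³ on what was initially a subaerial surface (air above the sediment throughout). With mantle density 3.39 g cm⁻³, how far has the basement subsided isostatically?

2.55 km

Subaerial load: s = t ρ_sed / ρ_m = 4.059 km × 2.13/3.39 = 2.55 km.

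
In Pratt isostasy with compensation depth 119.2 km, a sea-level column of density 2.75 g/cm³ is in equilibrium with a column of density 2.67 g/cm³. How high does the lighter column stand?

ρ_ref D = ρ (D + h) → h = D (ρ_ref − ρ)/ρ.
h = 119.2 km × (2.75 − 2.67)/2.67 = 3.57 km.

3.57 km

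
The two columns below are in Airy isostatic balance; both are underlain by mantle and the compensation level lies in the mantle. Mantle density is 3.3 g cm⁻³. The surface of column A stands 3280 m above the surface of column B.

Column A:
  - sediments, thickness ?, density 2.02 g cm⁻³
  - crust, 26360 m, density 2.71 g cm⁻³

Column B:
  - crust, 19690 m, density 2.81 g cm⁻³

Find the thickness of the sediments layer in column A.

3840 m

Take the compensation level at the base of the deeper column (depth z_c below the surface of column A) and equate Σ ρ_i t_i down to z_c; mantle fills any gap and the z_c terms cancel.
Column A: x×2.02 + 26360×2.71 + (z_c − 26360 − x)×3.3
Column B: 3280×0 + 19690×2.81 + (z_c − 3280 − 19690)×3.3
The z_c×3.3 term appears on both sides and cancels. Collect the known terms of each column as K = Σ(ρt)_known − 3.3 × (depth of known layers): K_A = 71435.6 − 3.3×26360 = −15552.4; K_B = 55328.9 − 3.3×(3280 + 19690) = −20472.1.
Balance: K_A − x×(3.3 − 2.02) = K_B, so x = (K_A − K_B)/(3.3 − 2.02) = 4919.7/1.28 = 3840 m.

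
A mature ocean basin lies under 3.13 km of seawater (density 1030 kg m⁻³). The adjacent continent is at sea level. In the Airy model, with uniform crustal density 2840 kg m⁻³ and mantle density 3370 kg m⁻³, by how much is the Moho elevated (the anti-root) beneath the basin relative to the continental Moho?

Equating mass per unit area of the two columns: replacing crust with seawater at the top is compensated by replacing crust with mantle at the base: d (ρ_c − ρ_w) = a (ρ_m − ρ_c).
a = d (ρ_c − ρ_w)/(ρ_m − ρ_c) = 3.13 km × 1810/530 = 10.7 km.

10.7 km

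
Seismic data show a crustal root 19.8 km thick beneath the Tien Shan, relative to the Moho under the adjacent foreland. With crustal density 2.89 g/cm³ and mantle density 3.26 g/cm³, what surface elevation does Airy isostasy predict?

By Archimedes' principle applied to the lithosphere: ρ_c h = (ρ_m − ρ_c) r.
h = r (ρ_m − ρ_c) / ρ_c = 19.8 km × (3.26 − 2.89) / 2.89 = 2.53 km.

2.53 km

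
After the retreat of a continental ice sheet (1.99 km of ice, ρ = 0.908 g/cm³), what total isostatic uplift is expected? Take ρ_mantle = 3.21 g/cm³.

0.563 km

Removing the load lets mantle flow back in; uplift u satisfies ρ_ice t = ρ_m u.
u = t ρ_ice/ρ_m = 1.99 km × 0.908/3.21 = 0.563 km.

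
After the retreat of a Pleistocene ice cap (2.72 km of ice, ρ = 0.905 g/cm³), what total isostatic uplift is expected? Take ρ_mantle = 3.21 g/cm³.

0.767 km

Removing the load lets mantle flow back in; uplift u satisfies ρ_ice t = ρ_m u.
u = t ρ_ice/ρ_m = 2.72 km × 0.905/3.21 = 0.767 km.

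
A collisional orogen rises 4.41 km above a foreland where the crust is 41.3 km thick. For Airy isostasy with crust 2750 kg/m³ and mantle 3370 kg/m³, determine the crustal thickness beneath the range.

Root depth r = h ρ_c / (ρ_m − ρ_c) = 4.41 km × 2750 / 620 = 19.56 km.
Total thickness = T + h + r = 41.3 km + 4.41 km + 19.56 km = 65.3 km.

65.3 km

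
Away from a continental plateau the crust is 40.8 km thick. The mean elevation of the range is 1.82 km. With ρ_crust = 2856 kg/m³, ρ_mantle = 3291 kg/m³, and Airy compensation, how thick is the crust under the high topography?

Root depth r = h ρ_c / (ρ_m − ρ_c) = 1.82 km × 2856 / 435 = 11.95 km.
Total thickness = T + h + r = 40.8 km + 1.82 km + 11.95 km = 54.6 km.

54.6 km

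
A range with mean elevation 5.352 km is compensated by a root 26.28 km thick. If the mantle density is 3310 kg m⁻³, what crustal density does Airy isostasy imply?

2750 kg m⁻³

ρ_c h = (ρ_m − ρ_c) r → ρ_c (h + r) = ρ_m r → ρ_c = ρ_m r / (h + r).
ρ_c = 3310 × 26.28 km / (5.352 km + 26.28 km) = 2750 kg m⁻³.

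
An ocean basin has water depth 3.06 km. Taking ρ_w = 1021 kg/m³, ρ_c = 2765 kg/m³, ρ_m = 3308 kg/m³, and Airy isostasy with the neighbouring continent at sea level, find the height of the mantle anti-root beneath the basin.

9.83 km

For local isostatic compensation: replacing crust with seawater at the top is compensated by replacing crust with mantle at the base: d (ρ_c − ρ_w) = a (ρ_m − ρ_c).
a = d (ρ_c − ρ_w)/(ρ_m − ρ_c) = 3.06 km × 1744/543 = 9.83 km.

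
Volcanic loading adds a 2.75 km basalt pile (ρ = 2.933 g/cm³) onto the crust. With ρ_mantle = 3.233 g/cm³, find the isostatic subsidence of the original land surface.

2.49 km

Subaerial loading: s = t ρ_load / ρ_m.
s = 2.75 km × 2.933/3.233 = 2.49 km.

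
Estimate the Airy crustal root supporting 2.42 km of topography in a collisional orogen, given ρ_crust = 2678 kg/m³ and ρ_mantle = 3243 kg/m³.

Balancing pressure at the compensation depth: the weight of the topography is balanced by the buoyancy of the root, ρ_c h = (ρ_m − ρ_c) r.
r = h · ρ_c / (ρ_m − ρ_c) = 2.42 km × 2678 / (3243 − 2678) = 11.5 km.

11.5 km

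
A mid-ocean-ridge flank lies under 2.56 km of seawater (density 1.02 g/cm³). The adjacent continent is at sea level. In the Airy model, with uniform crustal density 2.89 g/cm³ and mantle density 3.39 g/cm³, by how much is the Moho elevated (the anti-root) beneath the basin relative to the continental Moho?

9.57 km

By Archimedes' principle applied to the lithosphere: replacing crust with seawater at the top is compensated by replacing crust with mantle at the base: d (ρ_c − ρ_w) = a (ρ_m − ρ_c).
a = d (ρ_c − ρ_w)/(ρ_m − ρ_c) = 2.56 km × 1.87/0.5 = 9.57 km.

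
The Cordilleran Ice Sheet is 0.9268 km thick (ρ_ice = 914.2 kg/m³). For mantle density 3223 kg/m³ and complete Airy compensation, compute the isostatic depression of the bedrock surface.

0.263 km

For local isostatic compensation: the ice load ρ_ice t is balanced by mantle displaced below, ρ_m s.
s = t ρ_ice / ρ_m = 0.9268 km × 914.2/3223 = 0.263 km.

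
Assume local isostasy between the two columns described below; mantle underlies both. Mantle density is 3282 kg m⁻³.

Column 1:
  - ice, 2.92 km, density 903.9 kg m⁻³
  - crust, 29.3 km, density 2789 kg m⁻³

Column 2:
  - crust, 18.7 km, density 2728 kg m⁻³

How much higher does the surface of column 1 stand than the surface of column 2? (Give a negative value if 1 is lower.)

3.36 km

For any compensation level in the mantle, the mantle terms cancel and isostasy reduces to e = (Σt_1 − Σt_2) − (Σ(ρt)_1 − Σ(ρt)_2) / ρ_m.
Σt_1 = 32.22 km; Σt_2 = 18.7 km; Σ(ρt)_1 = 84357.088; Σ(ρt)_2 = 51013.6 (in km·kg m⁻³).
e = (32.22 − 18.7) − (84357.088 − 51013.6) / 3282 = 3.36 km.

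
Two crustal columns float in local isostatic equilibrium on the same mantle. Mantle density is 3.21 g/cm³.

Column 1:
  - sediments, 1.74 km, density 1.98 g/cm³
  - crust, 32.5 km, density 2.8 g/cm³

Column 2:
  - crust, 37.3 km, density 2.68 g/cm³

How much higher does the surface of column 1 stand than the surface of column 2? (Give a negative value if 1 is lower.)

For any compensation level in the mantle, the mantle terms cancel and isostasy reduces to e = (Σt_1 − Σt_2) − (Σ(ρt)_1 − Σ(ρt)_2) / ρ_m.
Σt_1 = 34.24 km; Σt_2 = 37.3 km; Σ(ρt)_1 = 94.4452; Σ(ρt)_2 = 99.964 (in km·g/cm³).
e = (34.24 − 37.3) − (94.4452 − 99.964) / 3.21 = −1.34 km.

−1.34 km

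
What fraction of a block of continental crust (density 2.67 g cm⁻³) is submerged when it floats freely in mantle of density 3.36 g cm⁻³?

Submerged fraction = ρ_obj/ρ_fluid = 2.67/3.36 = 0.795.

0.795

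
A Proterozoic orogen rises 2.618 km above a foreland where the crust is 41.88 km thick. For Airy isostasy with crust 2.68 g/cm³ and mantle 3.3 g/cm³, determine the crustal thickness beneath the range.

Root depth r = h ρ_c / (ρ_m − ρ_c) = 2.618 km × 2.68 / 0.62 = 11.32 km.
Total thickness = T + h + r = 41.88 km + 2.618 km + 11.32 km = 55.8 km.

55.8 km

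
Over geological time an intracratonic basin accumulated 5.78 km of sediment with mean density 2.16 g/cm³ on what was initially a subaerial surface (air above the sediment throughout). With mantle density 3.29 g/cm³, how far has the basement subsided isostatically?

3.79 km

Subaerial load: s = t ρ_sed / ρ_m = 5.78 km × 2.16/3.29 = 3.79 km.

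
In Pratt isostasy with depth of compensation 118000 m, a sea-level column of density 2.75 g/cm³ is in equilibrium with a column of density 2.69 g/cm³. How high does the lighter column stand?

ρ_ref D = ρ (D + h) → h = D (ρ_ref − ρ)/ρ.
h = 118000 m × (2.75 − 2.69)/2.69 = 2630 m.

2630 m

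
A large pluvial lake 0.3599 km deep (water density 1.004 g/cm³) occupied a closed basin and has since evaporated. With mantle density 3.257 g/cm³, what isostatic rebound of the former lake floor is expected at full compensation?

u = d ρ_w/ρ_m = 0.3599 km × 1.004/3.257 = 0.111 km.

0.111 km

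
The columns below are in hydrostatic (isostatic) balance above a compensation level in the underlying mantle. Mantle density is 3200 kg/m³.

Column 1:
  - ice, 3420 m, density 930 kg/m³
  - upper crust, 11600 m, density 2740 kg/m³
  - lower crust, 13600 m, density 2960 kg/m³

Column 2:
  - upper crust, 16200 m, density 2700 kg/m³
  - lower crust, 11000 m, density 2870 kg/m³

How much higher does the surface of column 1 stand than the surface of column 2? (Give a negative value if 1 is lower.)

1450 m

For any compensation level in the mantle, the mantle terms cancel and isostasy reduces to e = (Σt_1 − Σt_2) − (Σ(ρt)_1 − Σ(ρt)_2) / ρ_m.
Σt_1 = 28620 m; Σt_2 = 27200 m; Σ(ρt)_1 = 75220600; Σ(ρt)_2 = 75310000 (in m·kg/m³).
e = (28620 − 27200) − (75220600 − 75310000) / 3200 = 1450 m.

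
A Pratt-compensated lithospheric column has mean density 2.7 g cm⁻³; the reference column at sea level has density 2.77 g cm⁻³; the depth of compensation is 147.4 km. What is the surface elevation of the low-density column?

3.82 km

ρ_ref D = ρ (D + h) → h = D (ρ_ref − ρ)/ρ.
h = 147.4 km × (2.77 − 2.7)/2.7 = 3.82 km.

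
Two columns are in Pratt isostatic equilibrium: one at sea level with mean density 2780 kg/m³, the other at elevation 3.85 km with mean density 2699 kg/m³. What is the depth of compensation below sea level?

128 km

ρ_ref D = ρ (D + h) → D (ρ_ref − ρ) = ρ h.
D = ρ h/(ρ_ref − ρ) = 2699 × 3.85 km/(2780 − 2699) = 128 km.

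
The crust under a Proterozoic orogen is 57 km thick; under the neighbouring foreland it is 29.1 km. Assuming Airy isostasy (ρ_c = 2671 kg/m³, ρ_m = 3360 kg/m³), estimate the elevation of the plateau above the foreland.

Excess crust Δ = 57 km − 29.1 km = 27.9 km, split between elevation h and root r with h + r = Δ.
Airy balance ρ_c h = (ρ_m − ρ_c) r gives r = h ρ_c/(ρ_m − ρ_c), so h (1 + ρ_c/(ρ_m − ρ_c)) = Δ, i.e. h = Δ (ρ_m − ρ_c)/ρ_m.
h = 27.9 km × 689/3360 = 5.72 km.

5.72 km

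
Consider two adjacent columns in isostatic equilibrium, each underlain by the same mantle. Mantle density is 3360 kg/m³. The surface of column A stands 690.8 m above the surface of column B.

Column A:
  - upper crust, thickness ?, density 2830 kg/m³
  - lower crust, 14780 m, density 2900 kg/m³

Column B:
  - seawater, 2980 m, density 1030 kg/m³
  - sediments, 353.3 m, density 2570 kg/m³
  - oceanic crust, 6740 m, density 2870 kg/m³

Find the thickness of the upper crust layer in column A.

Take the compensation level at the base of the deeper column (depth z_c below the surface of column A) and equate Σ ρ_i t_i down to z_c; mantle fills any gap and the z_c terms cancel.
Column A: x×2830 + 14780×2900 + (z_c − 14780 − x)×3360
Column B: 690.8×0 + 2980×1030 + 353.3×2570 + 6740×2870 + (z_c − 690.8 − 10073.3)×3360
The z_c×3360 term appears on both sides and cancels. Collect the known terms of each column as K = Σ(ρt)_known − 3360 × (depth of known layers): K_A = 42862000 − 3360×14780 = −6798800; K_B = 23321181 − 3360×(690.8 + 10073.3) = −12846195.
Balance: K_A − x×(3360 − 2830) = K_B, so x = (K_A − K_B)/(3360 − 2830) = 6047390/530 = 11400 m.

11400 m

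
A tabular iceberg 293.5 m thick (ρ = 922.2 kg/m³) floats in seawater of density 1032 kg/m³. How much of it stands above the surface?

Floating equilibrium: submerged depth d = t ρ_obj/ρ_fluid = 293.5 m × 922.2/1032 = 262.3 m.
Freeboard = t − d = 293.5 m − 262.3 m = 31.2 m.

31.2 m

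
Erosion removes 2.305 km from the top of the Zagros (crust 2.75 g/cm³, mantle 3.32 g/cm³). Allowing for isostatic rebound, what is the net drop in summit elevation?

0.396 km

Rebound u = e ρ_c/ρ_m = 2.305 km × 2.75/3.32 = 1.909 km.
Net surface drop = e − u = 2.305 km − 1.909 km = e (ρ_m − ρ_c)/ρ_m = 0.396 km.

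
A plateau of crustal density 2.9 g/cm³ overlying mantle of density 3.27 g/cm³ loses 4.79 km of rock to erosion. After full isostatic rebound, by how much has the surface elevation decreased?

Rebound u = e ρ_c/ρ_m = 4.79 km × 2.9/3.27 = 4.248 km.
Net surface drop = e − u = 4.79 km − 4.248 km = e (ρ_m − ρ_c)/ρ_m = 0.542 km.

0.542 km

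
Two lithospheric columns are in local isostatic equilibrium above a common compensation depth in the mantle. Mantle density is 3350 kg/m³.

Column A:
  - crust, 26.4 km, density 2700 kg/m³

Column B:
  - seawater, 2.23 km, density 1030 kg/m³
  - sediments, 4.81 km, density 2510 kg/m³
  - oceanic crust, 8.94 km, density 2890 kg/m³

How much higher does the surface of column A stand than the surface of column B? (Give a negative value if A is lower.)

For any compensation level in the mantle, the mantle terms cancel and isostasy reduces to e = (Σt_A − Σt_B) − (Σ(ρt)_A − Σ(ρt)_B) / ρ_m.
Σt_A = 26.4 km; Σt_B = 15.98 km; Σ(ρt)_A = 71280; Σ(ρt)_B = 40206.6 (in km·kg/m³).
e = (26.4 − 15.98) − (71280 − 40206.6) / 3350 = 1.14 km.

1.14 km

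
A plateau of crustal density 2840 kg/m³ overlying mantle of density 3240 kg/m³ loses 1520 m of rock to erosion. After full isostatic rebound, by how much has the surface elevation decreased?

Rebound u = e ρ_c/ρ_m = 1520 m × 2840/3240 = 1332 m.
Net surface drop = e − u = 1520 m − 1332 m = e (ρ_m − ρ_c)/ρ_m = 188 m.

188 m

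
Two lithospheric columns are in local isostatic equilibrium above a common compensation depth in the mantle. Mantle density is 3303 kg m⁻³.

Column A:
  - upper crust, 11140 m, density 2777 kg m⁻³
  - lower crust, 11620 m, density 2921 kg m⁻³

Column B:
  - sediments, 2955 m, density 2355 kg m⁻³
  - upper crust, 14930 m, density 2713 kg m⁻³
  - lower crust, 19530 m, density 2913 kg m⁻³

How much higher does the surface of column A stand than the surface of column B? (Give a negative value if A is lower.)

For any compensation level in the mantle, the mantle terms cancel and isostasy reduces to e = (Σt_A − Σt_B) − (Σ(ρt)_A − Σ(ρt)_B) / ρ_m.
Σt_A = 22760 m; Σt_B = 37415 m; Σ(ρt)_A = 64877800; Σ(ρt)_B = 104355005 (in m·kg m⁻³).
e = (22760 − 37415) − (64877800 − 104355005) / 3303 = −2700 m.

−2700 m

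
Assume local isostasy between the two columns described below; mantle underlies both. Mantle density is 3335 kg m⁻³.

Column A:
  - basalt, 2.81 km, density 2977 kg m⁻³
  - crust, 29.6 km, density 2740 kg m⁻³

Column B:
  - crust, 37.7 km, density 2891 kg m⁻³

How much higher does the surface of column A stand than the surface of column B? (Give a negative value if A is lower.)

0.563 km

For any compensation level in the mantle, the mantle terms cancel and isostasy reduces to e = (Σt_A − Σt_B) − (Σ(ρt)_A − Σ(ρt)_B) / ρ_m.
Σt_A = 32.41 km; Σt_B = 37.7 km; Σ(ρt)_A = 89469.37; Σ(ρt)_B = 108990.7 (in km·kg m⁻³).
e = (32.41 − 37.7) − (89469.37 − 108990.7) / 3335 = 0.563 km.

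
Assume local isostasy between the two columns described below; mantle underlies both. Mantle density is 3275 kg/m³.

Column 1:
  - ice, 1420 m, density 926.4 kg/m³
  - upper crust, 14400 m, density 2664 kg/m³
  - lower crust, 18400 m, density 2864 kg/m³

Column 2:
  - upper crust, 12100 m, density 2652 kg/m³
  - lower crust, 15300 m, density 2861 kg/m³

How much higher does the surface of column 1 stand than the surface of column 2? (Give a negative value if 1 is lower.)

1780 m

For any compensation level in the mantle, the mantle terms cancel and isostasy reduces to e = (Σt_1 − Σt_2) − (Σ(ρt)_1 − Σ(ρt)_2) / ρ_m.
Σt_1 = 34220 m; Σt_2 = 27400 m; Σ(ρt)_1 = 92374688; Σ(ρt)_2 = 75862500 (in m·kg/m³).
e = (34220 − 27400) − (92374688 − 75862500) / 3275 = 1780 m.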